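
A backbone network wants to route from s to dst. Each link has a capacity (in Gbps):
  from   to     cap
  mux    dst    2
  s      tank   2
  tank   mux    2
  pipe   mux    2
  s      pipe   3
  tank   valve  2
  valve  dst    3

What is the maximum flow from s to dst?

4

Augment s→pipe→mux→dst: bottleneck 2. Total 2.
Augment s→tank→valve→dst: bottleneck 2. Total 4.
No augmenting path remains in the residual graph.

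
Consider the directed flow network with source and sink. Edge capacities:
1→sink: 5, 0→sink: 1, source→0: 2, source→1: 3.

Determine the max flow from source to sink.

Augment source→0→sink: bottleneck 1. Total 1.
Augment source→1→sink: bottleneck 3. Total 4.
No augmenting path remains in the residual graph.

4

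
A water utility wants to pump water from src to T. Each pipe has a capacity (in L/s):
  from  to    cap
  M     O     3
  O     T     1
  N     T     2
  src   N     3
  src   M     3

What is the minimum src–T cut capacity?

3

Max flow = 3 (via 2 augmenting paths).
In the residual at optimum, the set reachable from src is {M, N, O, src}.
Cut edges: N->T (cap 2), O->T (cap 1). Sum = 3.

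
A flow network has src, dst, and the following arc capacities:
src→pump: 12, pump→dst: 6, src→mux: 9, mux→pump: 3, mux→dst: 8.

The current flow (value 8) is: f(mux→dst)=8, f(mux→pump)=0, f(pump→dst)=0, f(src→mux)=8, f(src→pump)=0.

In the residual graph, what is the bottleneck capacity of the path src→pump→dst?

6

Residual capacities along the path: src→pump: 12, pump→dst: 6.
Minimum is 6.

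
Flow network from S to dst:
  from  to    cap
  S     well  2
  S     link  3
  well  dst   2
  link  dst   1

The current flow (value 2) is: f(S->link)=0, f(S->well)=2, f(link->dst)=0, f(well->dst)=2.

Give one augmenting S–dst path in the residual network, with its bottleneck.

S->link->dst, bottleneck 1

Residual along S->link->dst: S->link: 3, link->dst: 1.
Bottleneck = min = 1.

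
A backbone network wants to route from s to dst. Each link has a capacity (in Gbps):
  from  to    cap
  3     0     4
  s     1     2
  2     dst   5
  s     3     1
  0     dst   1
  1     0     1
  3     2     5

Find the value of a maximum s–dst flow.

Augment s->3->2->dst: bottleneck 1. Total 1.
Augment s->1->0->dst: bottleneck 1. Total 2.
No augmenting path remains in the residual graph.

2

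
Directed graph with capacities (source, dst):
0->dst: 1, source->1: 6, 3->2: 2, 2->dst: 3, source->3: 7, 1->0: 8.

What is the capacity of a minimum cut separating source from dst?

3

Max flow = 3 (via 2 augmenting paths).
In the residual at optimum, the set reachable from source is {0, 1, 3, source}.
Cut edges: 3->2 (cap 2), 0->dst (cap 1). Sum = 3.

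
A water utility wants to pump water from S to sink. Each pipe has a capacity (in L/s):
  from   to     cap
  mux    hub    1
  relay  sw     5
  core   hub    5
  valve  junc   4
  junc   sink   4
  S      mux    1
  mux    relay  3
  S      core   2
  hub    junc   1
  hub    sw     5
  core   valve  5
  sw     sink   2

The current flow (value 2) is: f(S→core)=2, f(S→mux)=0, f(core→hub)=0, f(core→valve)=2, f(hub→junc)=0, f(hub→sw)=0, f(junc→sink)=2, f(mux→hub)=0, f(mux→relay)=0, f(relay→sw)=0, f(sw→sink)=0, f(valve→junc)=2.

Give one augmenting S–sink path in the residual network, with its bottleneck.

S→mux→hub→junc→sink, bottleneck 1

Residual along S→mux→hub→junc→sink: S→mux: 1, mux→hub: 1, hub→junc: 1, junc→sink: 2.
Bottleneck = min = 1.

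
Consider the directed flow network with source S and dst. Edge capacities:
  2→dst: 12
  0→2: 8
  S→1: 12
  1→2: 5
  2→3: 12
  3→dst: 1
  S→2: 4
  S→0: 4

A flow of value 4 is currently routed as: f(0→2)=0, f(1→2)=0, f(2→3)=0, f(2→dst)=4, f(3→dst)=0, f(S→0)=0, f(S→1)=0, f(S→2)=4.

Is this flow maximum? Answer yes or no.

Residual path S→0→2→dst has bottleneck 4 > 0.
Pushing 4 along it raises the flow to 8, so the given flow is not maximum.

No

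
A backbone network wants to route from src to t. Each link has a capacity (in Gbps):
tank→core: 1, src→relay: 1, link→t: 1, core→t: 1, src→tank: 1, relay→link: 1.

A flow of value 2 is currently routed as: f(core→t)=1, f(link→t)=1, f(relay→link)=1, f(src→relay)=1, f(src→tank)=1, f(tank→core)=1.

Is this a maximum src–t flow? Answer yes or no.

Residual reachable from src: {src}; t is not reachable.
Saturated cut: src→relay, src→tank with total capacity 2 = current flow value. Flow is maximum.

Yes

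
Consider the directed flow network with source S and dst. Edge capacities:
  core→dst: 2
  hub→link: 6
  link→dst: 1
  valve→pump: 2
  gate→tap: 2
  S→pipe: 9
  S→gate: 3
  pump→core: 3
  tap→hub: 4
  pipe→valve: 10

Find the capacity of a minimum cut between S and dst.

3

Max flow = 3 (via 2 augmenting paths).
In the residual at optimum, the set reachable from S is {S, gate, hub, link, pipe, tap, valve}.
Cut edges: valve→pump (cap 2), link→dst (cap 1). Sum = 3.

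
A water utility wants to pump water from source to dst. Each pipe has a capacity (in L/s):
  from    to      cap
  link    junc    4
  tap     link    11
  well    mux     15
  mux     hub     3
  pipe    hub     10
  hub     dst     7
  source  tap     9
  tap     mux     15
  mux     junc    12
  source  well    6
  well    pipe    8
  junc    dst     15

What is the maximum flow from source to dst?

Augment source→tap→link→junc→dst: bottleneck 4. Total 4.
Augment source→tap→mux→junc→dst: bottleneck 5. Total 9.
Augment source→well→mux→junc→dst: bottleneck 6. Total 15.
No augmenting path remains in the residual graph.

15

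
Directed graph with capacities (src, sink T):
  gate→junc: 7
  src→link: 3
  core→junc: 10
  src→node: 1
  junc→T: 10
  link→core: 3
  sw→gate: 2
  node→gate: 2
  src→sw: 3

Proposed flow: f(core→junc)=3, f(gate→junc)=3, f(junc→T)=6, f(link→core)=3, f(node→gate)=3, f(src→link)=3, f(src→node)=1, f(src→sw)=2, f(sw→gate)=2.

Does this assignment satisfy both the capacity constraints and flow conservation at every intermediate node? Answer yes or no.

Capacity violated on node→gate: flow 3 > capacity 2.

No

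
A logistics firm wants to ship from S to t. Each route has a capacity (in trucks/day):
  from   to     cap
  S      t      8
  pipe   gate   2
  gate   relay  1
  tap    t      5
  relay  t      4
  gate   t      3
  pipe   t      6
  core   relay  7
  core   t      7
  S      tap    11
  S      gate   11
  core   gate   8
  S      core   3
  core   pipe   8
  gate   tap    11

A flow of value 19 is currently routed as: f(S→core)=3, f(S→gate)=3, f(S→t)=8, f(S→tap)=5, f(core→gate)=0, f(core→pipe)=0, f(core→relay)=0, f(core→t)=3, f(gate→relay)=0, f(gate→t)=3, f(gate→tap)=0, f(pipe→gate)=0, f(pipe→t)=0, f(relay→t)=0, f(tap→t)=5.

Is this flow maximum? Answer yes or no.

No

Residual path S→gate→relay→t has bottleneck 1 > 0.
Pushing 1 along it raises the flow to 20, so the given flow is not maximum.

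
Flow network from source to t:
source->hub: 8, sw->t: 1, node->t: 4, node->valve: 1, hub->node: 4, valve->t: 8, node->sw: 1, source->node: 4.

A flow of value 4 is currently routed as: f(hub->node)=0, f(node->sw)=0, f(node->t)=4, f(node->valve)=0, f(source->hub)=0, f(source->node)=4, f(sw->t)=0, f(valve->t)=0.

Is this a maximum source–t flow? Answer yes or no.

Residual path source->hub->node->sw->t has bottleneck 1 > 0.
Pushing 1 along it raises the flow to 5, so the given flow is not maximum.

No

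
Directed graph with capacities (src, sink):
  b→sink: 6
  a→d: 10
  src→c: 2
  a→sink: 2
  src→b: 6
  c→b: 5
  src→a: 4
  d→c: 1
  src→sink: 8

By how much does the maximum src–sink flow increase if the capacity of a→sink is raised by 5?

2

Original max flow = 16.
After raising cap(a→sink), augmenting paths through that edge carry 2 more units.
New max flow = 18. Increase = 2.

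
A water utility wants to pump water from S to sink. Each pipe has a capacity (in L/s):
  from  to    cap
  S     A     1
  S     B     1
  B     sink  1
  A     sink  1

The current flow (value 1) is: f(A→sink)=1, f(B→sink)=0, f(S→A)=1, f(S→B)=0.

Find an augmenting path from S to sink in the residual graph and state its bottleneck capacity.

Residual along S→B→sink: S→B: 1, B→sink: 1.
Bottleneck = min = 1.

S→B→sink, bottleneck 1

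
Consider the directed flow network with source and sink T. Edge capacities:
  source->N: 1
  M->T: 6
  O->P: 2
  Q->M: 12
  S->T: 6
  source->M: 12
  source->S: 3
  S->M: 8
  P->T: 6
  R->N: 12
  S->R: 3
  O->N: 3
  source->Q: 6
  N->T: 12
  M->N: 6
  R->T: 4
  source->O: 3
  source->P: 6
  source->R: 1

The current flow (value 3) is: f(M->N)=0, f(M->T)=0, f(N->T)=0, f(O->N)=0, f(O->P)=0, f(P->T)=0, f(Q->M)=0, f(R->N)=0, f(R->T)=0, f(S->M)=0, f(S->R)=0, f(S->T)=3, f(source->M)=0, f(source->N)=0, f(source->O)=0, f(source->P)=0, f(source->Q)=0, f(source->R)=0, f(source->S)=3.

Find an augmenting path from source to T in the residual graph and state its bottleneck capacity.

Residual along source->R->T: source->R: 1, R->T: 4.
Bottleneck = min = 1.

source->R->T, bottleneck 1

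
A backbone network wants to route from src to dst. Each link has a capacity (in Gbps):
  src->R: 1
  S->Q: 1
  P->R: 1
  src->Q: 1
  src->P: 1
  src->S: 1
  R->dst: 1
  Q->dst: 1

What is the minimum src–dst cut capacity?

2

Max flow = 2 (via 2 augmenting paths).
In the residual at optimum, the set reachable from src is {P, Q, R, S, src}.
Cut edges: R->dst (cap 1), Q->dst (cap 1). Sum = 2.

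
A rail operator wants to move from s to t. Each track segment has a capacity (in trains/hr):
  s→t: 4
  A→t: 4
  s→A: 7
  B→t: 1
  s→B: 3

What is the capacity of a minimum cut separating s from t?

9

Max flow = 9 (via 3 augmenting paths).
In the residual at optimum, the set reachable from s is {A, B, s}.
Cut edges: s→t (cap 4), B→t (cap 1), A→t (cap 4). Sum = 9.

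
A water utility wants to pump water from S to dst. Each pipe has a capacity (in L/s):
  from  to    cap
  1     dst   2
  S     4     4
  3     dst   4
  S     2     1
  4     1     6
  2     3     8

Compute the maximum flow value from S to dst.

3

Augment S->2->3->dst: bottleneck 1. Total 1.
Augment S->4->1->dst: bottleneck 2. Total 3.
No augmenting path remains in the residual graph.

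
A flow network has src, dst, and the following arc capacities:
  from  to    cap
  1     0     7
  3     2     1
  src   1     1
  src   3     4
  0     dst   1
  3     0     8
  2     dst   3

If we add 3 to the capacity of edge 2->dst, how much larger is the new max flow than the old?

Original max flow = 2.
Edge 2->dst does not cross the min cut (source side {0, 1, 3, src}), so extra capacity there cannot help.
New max flow = 2. Increase = 0.

0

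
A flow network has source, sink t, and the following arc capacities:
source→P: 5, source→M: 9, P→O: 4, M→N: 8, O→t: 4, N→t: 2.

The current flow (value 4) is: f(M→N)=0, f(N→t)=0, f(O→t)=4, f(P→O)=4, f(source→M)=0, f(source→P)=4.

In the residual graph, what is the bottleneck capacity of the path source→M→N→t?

Residual capacities along the path: source→M: 9, M→N: 8, N→t: 2.
Minimum is 2.

2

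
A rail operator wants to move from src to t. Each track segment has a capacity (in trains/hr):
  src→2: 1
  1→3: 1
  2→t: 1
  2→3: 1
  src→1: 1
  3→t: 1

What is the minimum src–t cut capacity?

Max flow = 2 (via 2 augmenting paths).
In the residual at optimum, the set reachable from src is {src}.
Cut edges: src→2 (cap 1), src→1 (cap 1). Sum = 2.

2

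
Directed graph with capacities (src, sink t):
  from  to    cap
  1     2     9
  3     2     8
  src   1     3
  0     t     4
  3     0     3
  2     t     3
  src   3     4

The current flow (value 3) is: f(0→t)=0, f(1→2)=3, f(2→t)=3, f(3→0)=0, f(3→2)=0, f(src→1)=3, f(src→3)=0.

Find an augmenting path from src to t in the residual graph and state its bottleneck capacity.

Residual along src→3→0→t: src→3: 4, 3→0: 3, 0→t: 4.
Bottleneck = min = 3.

src→3→0→t, bottleneck 3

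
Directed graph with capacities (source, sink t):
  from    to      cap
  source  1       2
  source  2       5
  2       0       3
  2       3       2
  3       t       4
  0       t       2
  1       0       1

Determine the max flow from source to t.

4

Augment source->1->0->t: bottleneck 1. Total 1.
Augment source->2->0->t: bottleneck 1. Total 2.
Augment source->2->3->t: bottleneck 2. Total 4.
No augmenting path remains in the residual graph.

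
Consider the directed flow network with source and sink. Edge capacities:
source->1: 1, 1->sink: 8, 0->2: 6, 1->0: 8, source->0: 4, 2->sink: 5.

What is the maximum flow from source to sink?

Augment source->1->sink: bottleneck 1. Total 1.
Augment source->0->2->sink: bottleneck 4. Total 5.
No augmenting path remains in the residual graph.

5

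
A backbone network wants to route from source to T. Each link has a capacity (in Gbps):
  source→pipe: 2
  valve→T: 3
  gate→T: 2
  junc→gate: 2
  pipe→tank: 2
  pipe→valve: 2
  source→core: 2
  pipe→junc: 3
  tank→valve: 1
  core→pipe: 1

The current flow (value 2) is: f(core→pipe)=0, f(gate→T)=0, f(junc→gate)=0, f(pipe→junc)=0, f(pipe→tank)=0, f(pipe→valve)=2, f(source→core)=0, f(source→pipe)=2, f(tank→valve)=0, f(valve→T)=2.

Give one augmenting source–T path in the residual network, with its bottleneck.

Residual along source→core→pipe→junc→gate→T: source→core: 2, core→pipe: 1, pipe→junc: 3, junc→gate: 2, gate→T: 2.
Bottleneck = min = 1.

source→core→pipe→junc→gate→T, bottleneck 1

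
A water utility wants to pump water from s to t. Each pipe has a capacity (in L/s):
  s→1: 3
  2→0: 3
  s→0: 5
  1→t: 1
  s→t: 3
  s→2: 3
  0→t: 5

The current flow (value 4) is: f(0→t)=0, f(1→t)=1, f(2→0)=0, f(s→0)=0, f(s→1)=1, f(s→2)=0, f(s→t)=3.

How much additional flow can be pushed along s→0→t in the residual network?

Residual capacities along the path: s→0: 5, 0→t: 5.
Minimum is 5.

5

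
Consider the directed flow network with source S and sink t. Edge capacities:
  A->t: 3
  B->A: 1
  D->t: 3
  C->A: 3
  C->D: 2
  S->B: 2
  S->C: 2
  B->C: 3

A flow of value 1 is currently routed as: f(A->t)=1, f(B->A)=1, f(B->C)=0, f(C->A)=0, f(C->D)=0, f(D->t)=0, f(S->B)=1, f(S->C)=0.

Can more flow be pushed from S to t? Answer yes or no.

Residual path S->C->D->t has bottleneck 2 > 0.
Pushing 2 along it raises the flow to 3, so the given flow is not maximum.

Yes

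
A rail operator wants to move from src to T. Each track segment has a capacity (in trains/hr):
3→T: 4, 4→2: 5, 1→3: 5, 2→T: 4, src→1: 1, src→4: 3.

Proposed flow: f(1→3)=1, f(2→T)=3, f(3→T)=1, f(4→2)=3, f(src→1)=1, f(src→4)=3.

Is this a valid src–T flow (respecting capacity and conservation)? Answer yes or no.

Yes

Every edge has 0 ≤ f(e) ≤ cap(e).
At each intermediate node, inflow equals outflow.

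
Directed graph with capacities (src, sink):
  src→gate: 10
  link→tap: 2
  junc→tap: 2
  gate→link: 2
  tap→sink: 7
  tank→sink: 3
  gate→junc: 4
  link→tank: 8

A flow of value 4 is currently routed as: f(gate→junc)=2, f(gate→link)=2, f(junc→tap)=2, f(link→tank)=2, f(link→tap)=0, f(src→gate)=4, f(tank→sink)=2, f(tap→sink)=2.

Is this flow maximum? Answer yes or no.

Yes

Residual reachable from src: {gate, junc, src}; sink is not reachable.
Saturated cut: gate→link, junc→tap with total capacity 4 = current flow value. Flow is maximum.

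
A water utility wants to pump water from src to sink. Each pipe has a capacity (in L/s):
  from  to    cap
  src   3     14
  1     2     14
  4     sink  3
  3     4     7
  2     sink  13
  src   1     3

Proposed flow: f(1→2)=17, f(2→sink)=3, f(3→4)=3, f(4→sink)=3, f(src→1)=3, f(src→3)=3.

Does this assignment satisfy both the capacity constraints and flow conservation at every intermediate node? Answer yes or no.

Capacity violated on 1→2: flow 17 > capacity 14.

No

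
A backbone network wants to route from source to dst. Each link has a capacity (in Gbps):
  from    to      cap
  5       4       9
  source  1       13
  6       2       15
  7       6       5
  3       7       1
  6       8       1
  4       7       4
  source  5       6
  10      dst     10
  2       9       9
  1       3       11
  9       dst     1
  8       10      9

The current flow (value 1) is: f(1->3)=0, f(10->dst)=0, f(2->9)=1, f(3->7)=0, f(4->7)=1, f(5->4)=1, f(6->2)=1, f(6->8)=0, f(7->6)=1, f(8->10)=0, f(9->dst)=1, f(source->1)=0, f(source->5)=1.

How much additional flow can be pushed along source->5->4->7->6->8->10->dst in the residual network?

Residual capacities along the path: source->5: 5, 5->4: 8, 4->7: 3, 7->6: 4, 6->8: 1, 8->10: 9, 10->dst: 10.
Minimum is 1.

1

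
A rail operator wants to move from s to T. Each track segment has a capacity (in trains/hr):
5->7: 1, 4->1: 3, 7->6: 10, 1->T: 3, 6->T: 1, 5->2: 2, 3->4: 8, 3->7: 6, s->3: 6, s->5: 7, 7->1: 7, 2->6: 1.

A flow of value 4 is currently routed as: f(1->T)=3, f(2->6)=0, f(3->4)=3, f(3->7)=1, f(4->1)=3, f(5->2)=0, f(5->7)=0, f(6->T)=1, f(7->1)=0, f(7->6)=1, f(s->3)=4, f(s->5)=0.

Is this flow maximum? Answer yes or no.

Residual reachable from s: {1, 2, 3, 4, 5, 6, 7, s}; T is not reachable.
Saturated cut: 1->T, 6->T with total capacity 4 = current flow value. Flow is maximum.

Yes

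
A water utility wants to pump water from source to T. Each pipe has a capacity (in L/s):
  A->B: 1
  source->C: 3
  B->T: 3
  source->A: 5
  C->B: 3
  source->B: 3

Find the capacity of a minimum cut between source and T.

3

Max flow = 3 (via 1 augmenting path).
In the residual at optimum, the set reachable from source is {A, B, C, source}.
Cut edges: B->T (cap 3). Sum = 3.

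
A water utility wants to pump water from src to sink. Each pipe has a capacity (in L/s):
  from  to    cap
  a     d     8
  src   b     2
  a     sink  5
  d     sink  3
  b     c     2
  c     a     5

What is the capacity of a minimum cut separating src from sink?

Max flow = 2 (via 1 augmenting path).
In the residual at optimum, the set reachable from src is {src}.
Cut edges: src→b (cap 2). Sum = 2.

2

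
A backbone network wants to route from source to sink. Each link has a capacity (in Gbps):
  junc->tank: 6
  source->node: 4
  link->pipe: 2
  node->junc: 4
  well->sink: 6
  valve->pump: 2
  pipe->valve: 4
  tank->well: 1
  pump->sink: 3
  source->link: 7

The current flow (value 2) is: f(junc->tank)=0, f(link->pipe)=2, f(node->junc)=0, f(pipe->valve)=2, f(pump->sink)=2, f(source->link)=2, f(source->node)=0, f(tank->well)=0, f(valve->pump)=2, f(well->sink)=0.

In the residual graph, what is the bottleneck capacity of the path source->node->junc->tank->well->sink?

1

Residual capacities along the path: source->node: 4, node->junc: 4, junc->tank: 6, tank->well: 1, well->sink: 6.
Minimum is 1.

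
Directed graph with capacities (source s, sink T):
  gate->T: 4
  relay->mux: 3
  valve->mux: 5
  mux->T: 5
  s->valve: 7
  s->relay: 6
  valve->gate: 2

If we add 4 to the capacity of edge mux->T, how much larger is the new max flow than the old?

Original max flow = 7.
After raising cap(mux->T), augmenting paths through that edge carry 3 more units.
New max flow = 10. Increase = 3.

3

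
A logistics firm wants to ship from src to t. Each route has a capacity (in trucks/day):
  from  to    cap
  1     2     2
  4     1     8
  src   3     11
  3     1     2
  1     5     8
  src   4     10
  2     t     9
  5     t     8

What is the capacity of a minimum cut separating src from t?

10

Max flow = 10 (via 3 augmenting paths).
In the residual at optimum, the set reachable from src is {3, 4, src}.
Cut edges: 3->1 (cap 2), 4->1 (cap 8). Sum = 10.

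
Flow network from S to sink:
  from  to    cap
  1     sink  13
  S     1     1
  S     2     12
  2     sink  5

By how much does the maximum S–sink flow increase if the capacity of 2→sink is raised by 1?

Original max flow = 6.
After raising cap(2→sink), augmenting paths through that edge carry 1 more unit.
New max flow = 7. Increase = 1.

1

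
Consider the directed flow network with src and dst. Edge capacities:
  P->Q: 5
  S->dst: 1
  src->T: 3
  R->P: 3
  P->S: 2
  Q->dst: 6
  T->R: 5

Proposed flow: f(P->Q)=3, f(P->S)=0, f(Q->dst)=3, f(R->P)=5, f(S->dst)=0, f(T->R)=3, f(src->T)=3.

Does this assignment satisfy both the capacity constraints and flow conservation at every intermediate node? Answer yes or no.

No

Capacity violated on R->P: flow 5 > capacity 3.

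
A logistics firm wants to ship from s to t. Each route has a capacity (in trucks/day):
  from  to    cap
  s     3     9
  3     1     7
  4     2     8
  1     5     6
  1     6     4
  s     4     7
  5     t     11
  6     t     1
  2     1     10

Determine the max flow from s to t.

Augment s->3->1->6->t: bottleneck 1. Total 1.
Augment s->3->1->5->t: bottleneck 6. Total 7.
No augmenting path remains in the residual graph.

7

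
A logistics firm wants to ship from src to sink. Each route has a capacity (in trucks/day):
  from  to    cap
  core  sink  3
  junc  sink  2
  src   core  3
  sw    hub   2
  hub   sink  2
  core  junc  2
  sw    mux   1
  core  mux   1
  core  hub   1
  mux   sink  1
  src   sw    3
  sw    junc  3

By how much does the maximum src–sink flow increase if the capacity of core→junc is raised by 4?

Original max flow = 6.
Edge core→junc does not cross the min cut (source side {src}), so extra capacity there cannot help.
New max flow = 6. Increase = 0.

0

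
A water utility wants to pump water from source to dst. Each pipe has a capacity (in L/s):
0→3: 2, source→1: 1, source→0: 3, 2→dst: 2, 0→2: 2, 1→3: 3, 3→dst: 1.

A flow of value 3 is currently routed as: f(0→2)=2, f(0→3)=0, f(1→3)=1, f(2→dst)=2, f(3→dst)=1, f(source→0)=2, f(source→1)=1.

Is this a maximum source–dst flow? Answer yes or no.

Yes

Residual reachable from source: {0, 1, 3, source}; dst is not reachable.
Saturated cut: 0→2, 3→dst with total capacity 3 = current flow value. Flow is maximum.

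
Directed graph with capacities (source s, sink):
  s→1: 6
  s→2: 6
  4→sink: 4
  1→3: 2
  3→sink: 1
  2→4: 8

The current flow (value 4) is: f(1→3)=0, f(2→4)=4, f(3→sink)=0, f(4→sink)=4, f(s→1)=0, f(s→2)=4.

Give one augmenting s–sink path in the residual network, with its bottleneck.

Residual along s→1→3→sink: s→1: 6, 1→3: 2, 3→sink: 1.
Bottleneck = min = 1.

s→1→3→sink, bottleneck 1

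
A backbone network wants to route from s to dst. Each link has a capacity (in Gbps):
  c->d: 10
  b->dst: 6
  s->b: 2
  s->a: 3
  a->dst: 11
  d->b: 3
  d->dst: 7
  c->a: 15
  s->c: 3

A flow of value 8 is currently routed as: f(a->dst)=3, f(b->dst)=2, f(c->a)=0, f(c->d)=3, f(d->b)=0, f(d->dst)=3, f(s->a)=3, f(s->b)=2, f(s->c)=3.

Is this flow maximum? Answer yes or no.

Residual reachable from s: {s}; dst is not reachable.
Saturated cut: s->c, s->a, s->b with total capacity 8 = current flow value. Flow is maximum.

Yes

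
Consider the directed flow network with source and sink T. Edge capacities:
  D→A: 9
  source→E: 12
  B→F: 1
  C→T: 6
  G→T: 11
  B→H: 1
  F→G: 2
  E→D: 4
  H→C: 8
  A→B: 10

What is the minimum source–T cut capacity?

2

Max flow = 2 (via 2 augmenting paths).
In the residual at optimum, the set reachable from source is {A, B, D, E, source}.
Cut edges: B→F (cap 1), B→H (cap 1). Sum = 2.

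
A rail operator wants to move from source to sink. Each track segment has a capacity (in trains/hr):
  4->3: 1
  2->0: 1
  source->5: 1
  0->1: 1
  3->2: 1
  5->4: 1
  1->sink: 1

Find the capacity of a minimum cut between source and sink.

1

Max flow = 1 (via 1 augmenting path).
In the residual at optimum, the set reachable from source is {source}.
Cut edges: source->5 (cap 1). Sum = 1.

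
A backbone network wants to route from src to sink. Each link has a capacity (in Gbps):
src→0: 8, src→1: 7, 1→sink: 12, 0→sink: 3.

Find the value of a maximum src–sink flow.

Augment src→0→sink: bottleneck 3. Total 3.
Augment src→1→sink: bottleneck 7. Total 10.
No augmenting path remains in the residual graph.

10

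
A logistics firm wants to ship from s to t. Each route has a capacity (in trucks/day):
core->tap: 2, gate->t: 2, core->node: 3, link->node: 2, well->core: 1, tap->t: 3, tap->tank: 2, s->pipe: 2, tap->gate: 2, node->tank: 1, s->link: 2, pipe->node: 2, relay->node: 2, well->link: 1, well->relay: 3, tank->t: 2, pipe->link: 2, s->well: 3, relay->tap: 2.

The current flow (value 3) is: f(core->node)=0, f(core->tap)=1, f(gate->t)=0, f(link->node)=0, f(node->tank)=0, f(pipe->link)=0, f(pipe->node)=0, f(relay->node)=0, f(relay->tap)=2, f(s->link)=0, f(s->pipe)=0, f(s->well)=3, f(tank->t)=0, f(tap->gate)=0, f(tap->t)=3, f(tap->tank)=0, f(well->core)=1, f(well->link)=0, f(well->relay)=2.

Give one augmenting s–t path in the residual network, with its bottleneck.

Residual along s->pipe->node->tank->t: s->pipe: 2, pipe->node: 2, node->tank: 1, tank->t: 2.
Bottleneck = min = 1.

s->pipe->node->tank->t, bottleneck 1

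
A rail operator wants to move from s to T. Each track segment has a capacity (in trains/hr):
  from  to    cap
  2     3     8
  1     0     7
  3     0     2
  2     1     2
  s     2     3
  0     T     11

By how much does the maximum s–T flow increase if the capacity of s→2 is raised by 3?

1

Original max flow = 3.
After raising cap(s→2), augmenting paths through that edge carry 1 more unit.
New max flow = 4. Increase = 1.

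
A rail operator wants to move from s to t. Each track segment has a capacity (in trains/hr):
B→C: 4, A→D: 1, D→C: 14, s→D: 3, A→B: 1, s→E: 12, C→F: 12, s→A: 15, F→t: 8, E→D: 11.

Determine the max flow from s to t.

8

Augment s→D→C→F→t: bottleneck 3. Total 3.
Augment s→A→D→C→F→t: bottleneck 1. Total 4.
Augment s→A→B→C→F→t: bottleneck 1. Total 5.
Augment s→E→D→C→F→t: bottleneck 3. Total 8.
No augmenting path remains in the residual graph.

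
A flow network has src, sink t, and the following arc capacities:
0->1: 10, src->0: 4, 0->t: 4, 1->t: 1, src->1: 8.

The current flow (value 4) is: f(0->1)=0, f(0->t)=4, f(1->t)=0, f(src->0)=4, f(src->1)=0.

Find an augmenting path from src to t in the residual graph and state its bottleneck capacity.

Residual along src->1->t: src->1: 8, 1->t: 1.
Bottleneck = min = 1.

src->1->t, bottleneck 1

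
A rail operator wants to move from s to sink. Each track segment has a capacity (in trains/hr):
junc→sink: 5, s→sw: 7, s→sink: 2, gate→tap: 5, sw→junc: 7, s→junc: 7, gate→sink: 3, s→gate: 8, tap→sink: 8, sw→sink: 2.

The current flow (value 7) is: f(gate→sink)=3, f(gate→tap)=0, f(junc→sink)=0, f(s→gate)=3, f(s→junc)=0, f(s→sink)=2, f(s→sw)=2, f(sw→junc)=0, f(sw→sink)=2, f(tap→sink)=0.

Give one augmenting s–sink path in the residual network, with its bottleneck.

Residual along s→junc→sink: s→junc: 7, junc→sink: 5.
Bottleneck = min = 5.

s→junc→sink, bottleneck 5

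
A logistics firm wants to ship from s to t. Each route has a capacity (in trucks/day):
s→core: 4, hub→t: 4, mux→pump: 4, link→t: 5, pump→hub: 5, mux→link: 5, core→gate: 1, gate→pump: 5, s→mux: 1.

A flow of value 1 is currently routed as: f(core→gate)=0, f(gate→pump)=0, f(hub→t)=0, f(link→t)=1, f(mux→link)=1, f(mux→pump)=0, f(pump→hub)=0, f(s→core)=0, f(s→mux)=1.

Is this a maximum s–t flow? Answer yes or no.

No

Residual path s→core→gate→pump→hub→t has bottleneck 1 > 0.
Pushing 1 along it raises the flow to 2, so the given flow is not maximum.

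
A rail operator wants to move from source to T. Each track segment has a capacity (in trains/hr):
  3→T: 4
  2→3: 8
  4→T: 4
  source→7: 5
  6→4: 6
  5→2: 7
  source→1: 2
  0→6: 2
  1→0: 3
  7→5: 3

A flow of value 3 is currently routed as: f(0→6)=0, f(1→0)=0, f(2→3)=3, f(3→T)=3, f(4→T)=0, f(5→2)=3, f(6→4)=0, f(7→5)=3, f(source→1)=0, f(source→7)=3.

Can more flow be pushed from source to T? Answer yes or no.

Residual path source→1→0→6→4→T has bottleneck 2 > 0.
Pushing 2 along it raises the flow to 5, so the given flow is not maximum.

Yes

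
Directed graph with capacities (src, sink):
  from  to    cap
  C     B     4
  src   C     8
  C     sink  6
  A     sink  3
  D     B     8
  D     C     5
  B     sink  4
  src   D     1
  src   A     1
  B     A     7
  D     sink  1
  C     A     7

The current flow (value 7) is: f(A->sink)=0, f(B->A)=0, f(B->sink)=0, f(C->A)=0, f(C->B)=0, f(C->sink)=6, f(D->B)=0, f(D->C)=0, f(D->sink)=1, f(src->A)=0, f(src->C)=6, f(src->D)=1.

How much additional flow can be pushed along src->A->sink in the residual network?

1

Residual capacities along the path: src->A: 1, A->sink: 3.
Minimum is 1.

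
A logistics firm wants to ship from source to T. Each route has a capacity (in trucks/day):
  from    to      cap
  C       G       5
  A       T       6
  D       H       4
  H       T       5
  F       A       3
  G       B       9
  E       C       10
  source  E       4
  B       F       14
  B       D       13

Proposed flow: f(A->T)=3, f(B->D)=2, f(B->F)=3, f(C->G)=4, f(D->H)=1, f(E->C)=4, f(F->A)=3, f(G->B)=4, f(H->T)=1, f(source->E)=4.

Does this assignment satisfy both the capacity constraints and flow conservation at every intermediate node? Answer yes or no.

Conservation fails at D: inflow 2 ≠ outflow 1.

No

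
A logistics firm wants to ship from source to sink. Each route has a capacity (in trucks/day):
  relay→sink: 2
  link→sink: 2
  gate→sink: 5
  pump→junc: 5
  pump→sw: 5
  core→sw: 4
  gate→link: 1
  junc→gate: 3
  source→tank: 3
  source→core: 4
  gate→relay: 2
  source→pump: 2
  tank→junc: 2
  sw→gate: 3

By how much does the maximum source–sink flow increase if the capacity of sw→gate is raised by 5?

2

Original max flow = 6.
After raising cap(sw→gate), augmenting paths through that edge carry 2 more units.
New max flow = 8. Increase = 2.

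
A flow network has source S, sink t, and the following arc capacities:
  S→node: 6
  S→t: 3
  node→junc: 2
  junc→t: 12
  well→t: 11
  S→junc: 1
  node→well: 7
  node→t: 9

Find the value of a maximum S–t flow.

10

Augment S→t: bottleneck 3. Total 3.
Augment S→node→t: bottleneck 6. Total 9.
Augment S→junc→t: bottleneck 1. Total 10.
No augmenting path remains in the residual graph.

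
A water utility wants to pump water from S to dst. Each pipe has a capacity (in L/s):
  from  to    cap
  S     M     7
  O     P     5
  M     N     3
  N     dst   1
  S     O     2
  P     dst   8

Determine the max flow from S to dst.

Augment S->O->P->dst: bottleneck 2. Total 2.
Augment S->M->N->dst: bottleneck 1. Total 3.
No augmenting path remains in the residual graph.

3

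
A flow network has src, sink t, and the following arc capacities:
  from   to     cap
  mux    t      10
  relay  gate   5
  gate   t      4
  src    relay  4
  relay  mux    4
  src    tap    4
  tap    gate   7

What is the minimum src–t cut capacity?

Max flow = 8 (via 2 augmenting paths).
In the residual at optimum, the set reachable from src is {src}.
Cut edges: src→relay (cap 4), src→tap (cap 4). Sum = 8.

8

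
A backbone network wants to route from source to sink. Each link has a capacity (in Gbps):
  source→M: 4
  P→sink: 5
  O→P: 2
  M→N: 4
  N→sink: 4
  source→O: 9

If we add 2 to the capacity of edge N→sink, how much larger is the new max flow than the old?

0

Original max flow = 6.
Edge N→sink does not cross the min cut (source side {O, source}), so extra capacity there cannot help.
New max flow = 6. Increase = 0.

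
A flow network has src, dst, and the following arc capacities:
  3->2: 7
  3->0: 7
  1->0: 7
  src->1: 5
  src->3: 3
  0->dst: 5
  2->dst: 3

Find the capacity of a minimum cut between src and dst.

8

Max flow = 8 (via 2 augmenting paths).
In the residual at optimum, the set reachable from src is {src}.
Cut edges: src->3 (cap 3), src->1 (cap 5). Sum = 8.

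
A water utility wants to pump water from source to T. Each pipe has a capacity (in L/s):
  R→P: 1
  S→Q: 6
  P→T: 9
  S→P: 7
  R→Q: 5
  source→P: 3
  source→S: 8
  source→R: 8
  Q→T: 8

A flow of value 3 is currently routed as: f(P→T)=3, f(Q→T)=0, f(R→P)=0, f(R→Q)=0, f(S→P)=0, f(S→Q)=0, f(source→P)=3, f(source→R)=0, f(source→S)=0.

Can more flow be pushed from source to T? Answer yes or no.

Residual path source→S→P→T has bottleneck 6 > 0.
Pushing 6 along it raises the flow to 9, so the given flow is not maximum.

Yes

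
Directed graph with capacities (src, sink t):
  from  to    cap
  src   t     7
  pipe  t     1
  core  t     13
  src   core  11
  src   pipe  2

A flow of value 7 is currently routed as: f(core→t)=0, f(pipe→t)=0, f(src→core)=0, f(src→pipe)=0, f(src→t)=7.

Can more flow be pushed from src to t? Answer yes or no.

Yes

Residual path src→pipe→t has bottleneck 1 > 0.
Pushing 1 along it raises the flow to 8, so the given flow is not maximum.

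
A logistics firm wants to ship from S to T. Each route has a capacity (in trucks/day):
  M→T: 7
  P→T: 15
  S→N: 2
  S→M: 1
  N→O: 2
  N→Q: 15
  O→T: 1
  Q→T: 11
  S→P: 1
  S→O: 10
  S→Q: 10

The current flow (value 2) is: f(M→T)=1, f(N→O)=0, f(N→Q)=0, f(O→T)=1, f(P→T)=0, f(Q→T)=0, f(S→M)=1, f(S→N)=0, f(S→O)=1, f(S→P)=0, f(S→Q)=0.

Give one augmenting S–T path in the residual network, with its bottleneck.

S→Q→T, bottleneck 10

Residual along S→Q→T: S→Q: 10, Q→T: 11.
Bottleneck = min = 10.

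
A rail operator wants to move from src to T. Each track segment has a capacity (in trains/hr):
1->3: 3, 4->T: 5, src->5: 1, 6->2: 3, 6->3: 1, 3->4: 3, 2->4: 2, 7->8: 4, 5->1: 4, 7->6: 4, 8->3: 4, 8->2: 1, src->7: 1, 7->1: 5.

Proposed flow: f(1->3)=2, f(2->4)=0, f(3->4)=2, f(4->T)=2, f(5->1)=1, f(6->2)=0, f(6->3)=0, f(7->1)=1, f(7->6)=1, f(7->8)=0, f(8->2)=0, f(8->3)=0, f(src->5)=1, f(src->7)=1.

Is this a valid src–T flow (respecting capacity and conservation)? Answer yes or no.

No

Conservation fails at 7: inflow 1 ≠ outflow 2.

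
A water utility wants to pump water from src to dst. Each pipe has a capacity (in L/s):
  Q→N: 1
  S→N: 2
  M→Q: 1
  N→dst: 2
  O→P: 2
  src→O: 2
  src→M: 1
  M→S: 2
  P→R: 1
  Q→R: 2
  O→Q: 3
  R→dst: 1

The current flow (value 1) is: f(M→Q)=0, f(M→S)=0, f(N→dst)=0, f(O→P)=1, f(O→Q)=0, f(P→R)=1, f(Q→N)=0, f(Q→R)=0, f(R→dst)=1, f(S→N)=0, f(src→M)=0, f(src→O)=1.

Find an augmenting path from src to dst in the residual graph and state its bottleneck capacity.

Residual along src→O→Q→N→dst: src→O: 1, O→Q: 3, Q→N: 1, N→dst: 2.
Bottleneck = min = 1.

src→O→Q→N→dst, bottleneck 1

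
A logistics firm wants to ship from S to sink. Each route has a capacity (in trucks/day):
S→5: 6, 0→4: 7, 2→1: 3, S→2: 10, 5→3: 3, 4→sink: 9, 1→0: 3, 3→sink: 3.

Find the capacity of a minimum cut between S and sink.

Max flow = 6 (via 2 augmenting paths).
In the residual at optimum, the set reachable from S is {2, 5, S}.
Cut edges: 5→3 (cap 3), 2→1 (cap 3). Sum = 6.

6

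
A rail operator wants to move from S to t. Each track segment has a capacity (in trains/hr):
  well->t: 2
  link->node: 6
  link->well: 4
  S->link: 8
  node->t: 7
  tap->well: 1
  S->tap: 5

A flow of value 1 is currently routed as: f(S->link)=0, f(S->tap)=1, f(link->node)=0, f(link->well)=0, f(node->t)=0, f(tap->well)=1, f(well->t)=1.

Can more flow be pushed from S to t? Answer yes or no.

Residual path S->link->well->t has bottleneck 1 > 0.
Pushing 1 along it raises the flow to 2, so the given flow is not maximum.

Yes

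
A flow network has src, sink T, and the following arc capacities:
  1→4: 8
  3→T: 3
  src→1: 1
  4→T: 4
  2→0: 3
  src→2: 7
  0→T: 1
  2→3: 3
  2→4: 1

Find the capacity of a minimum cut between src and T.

6

Max flow = 6 (via 4 augmenting paths).
In the residual at optimum, the set reachable from src is {0, 2, src}.
Cut edges: src→1 (cap 1), 2→4 (cap 1), 2→3 (cap 3), 0→T (cap 1). Sum = 6.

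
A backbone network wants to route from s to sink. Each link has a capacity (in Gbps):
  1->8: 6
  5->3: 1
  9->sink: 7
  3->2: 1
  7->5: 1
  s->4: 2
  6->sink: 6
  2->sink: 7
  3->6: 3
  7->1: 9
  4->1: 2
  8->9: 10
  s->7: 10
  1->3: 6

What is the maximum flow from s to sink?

Augment s->7->1->8->9->sink: bottleneck 6. Total 6.
Augment s->7->1->3->6->sink: bottleneck 3. Total 9.
Augment s->7->5->3->2->sink: bottleneck 1. Total 10.
No augmenting path remains in the residual graph.

10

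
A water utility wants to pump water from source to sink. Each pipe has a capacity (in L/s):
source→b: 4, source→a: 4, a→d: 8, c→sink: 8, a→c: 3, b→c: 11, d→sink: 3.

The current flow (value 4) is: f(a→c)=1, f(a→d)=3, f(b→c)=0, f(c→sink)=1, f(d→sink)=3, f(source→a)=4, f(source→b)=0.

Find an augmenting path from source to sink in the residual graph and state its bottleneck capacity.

Residual along source→b→c→sink: source→b: 4, b→c: 11, c→sink: 7.
Bottleneck = min = 4.

source→b→c→sink, bottleneck 4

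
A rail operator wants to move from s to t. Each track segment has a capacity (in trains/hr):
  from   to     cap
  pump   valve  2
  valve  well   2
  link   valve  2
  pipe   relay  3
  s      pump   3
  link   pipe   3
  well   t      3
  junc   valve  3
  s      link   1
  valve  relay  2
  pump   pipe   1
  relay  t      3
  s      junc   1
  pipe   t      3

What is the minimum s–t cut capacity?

5

Max flow = 5 (via 5 augmenting paths).
In the residual at optimum, the set reachable from s is {s}.
Cut edges: s→junc (cap 1), s→link (cap 1), s→pump (cap 3). Sum = 5.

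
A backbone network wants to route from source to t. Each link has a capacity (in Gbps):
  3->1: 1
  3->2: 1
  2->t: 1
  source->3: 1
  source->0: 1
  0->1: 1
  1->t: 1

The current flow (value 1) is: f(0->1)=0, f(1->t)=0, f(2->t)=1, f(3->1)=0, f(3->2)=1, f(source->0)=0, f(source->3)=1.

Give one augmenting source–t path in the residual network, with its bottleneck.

Residual along source->0->1->t: source->0: 1, 0->1: 1, 1->t: 1.
Bottleneck = min = 1.

source->0->1->t, bottleneck 1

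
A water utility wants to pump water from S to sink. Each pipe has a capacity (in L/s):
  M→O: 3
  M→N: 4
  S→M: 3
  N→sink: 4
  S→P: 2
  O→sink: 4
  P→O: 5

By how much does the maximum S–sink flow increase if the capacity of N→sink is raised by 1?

0

Original max flow = 5.
Edge N→sink does not cross the min cut (source side {S}), so extra capacity there cannot help.
New max flow = 5. Increase = 0.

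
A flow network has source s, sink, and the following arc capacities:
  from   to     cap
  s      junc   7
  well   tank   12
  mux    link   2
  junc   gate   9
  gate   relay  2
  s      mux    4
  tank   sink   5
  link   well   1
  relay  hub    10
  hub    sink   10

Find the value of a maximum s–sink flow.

Augment s->junc->gate->relay->hub->sink: bottleneck 2. Total 2.
Augment s->mux->link->well->tank->sink: bottleneck 1. Total 3.
No augmenting path remains in the residual graph.

3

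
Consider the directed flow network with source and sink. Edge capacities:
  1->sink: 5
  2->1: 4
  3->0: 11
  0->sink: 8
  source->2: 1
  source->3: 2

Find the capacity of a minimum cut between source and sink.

3

Max flow = 3 (via 2 augmenting paths).
In the residual at optimum, the set reachable from source is {source}.
Cut edges: source->3 (cap 2), source->2 (cap 1). Sum = 3.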